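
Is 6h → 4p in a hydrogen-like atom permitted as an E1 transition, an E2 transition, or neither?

neither

Δl = 1 − 5 = -4; l_i + l_f = 6.
E1 (Δl = ±1): not satisfied.
E2 (Δl = 0,±2, l_i+l_f ≥ 2): not satisfied.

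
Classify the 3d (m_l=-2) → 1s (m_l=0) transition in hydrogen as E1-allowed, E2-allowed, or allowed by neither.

E2

Δl = 0 − 2 = -2; l_i + l_f = 2.
Δm_l = +2.
E1 (Δl = ±1, |Δm_l| ≤ 1): not satisfied.
E2 (Δl = 0,±2, l_i+l_f ≥ 2, |Δm_l| ≤ 2): satisfied.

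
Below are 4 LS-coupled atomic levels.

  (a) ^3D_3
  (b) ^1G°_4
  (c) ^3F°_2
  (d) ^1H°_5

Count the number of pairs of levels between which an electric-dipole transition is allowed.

1

(a)–(b): forbidden (ΔS, ΔL).
(a)–(c): allowed.
(a)–(d): forbidden (ΔS, ΔL, ΔJ).
(b)–(c): forbidden (parity, ΔS, ΔJ).
(b)–(d): forbidden (parity).
(c)–(d): forbidden (parity, ΔS, ΔL, ΔJ).
Allowed pairs: 1 of 6.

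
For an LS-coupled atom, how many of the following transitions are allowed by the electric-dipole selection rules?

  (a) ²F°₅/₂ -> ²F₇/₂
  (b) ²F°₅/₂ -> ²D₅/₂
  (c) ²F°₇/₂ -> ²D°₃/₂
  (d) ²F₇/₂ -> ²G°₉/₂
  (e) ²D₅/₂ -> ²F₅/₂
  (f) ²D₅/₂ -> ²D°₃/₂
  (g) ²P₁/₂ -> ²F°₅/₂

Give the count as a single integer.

4

(a) allowed
(b) allowed
(c) forbidden (parity, ΔJ fail)
(d) allowed
(e) forbidden (parity fails)
(f) allowed
(g) forbidden (ΔL, ΔJ fail)
Total allowed: 4 of 7.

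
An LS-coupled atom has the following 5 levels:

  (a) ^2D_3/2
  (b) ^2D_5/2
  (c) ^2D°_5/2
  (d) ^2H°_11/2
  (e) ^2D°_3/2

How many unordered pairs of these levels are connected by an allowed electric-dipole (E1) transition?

(a)–(b): forbidden (parity).
(a)–(c): allowed.
(a)–(d): forbidden (ΔL, ΔJ).
(a)–(e): allowed.
(b)–(c): allowed.
(b)–(d): forbidden (ΔL, ΔJ).
(b)–(e): allowed.
(c)–(d): forbidden (parity, ΔL, ΔJ).
(c)–(e): forbidden (parity).
(d)–(e): forbidden (parity, ΔL, ΔJ).
Allowed pairs: 4 of 10.

4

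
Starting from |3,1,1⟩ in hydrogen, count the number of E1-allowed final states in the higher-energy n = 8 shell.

E1 requires Δl = ±1, so l_f ∈ {0, 2}; with 0 ≤ l_f ≤ n_f−1 = 7, the allowed l_f values are {0, 2}.
For l_f = 0: m_f ∈ {m_i−1, m_i, m_i+1} ∩ [−0, 0] = {0} → 1 state.
For l_f = 2: m_f ∈ {m_i−1, m_i, m_i+1} ∩ [−2, 2] = {0, 1, 2} → 3 states.
Total: 4.

4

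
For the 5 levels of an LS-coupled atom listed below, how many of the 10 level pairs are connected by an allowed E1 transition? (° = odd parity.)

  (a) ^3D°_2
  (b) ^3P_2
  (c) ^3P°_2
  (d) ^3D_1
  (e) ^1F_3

4

(a)–(b): allowed.
(a)–(c): forbidden (parity).
(a)–(d): allowed.
(a)–(e): forbidden (ΔS).
(b)–(c): allowed.
(b)–(d): forbidden (parity).
(b)–(e): forbidden (parity, ΔS, ΔL).
(c)–(d): allowed.
(c)–(e): forbidden (ΔS, ΔL).
(d)–(e): forbidden (parity, ΔS, ΔJ).
Allowed pairs: 4 of 10.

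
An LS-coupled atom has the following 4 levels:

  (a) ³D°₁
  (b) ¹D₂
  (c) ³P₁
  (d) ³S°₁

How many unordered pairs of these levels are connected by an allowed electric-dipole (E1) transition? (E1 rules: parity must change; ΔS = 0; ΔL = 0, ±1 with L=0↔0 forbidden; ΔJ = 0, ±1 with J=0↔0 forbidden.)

(a)–(b): forbidden (ΔS).
(a)–(c): allowed.
(a)–(d): forbidden (parity, ΔL).
(b)–(c): forbidden (parity, ΔS).
(b)–(d): forbidden (ΔS, ΔL).
(c)–(d): allowed.
Allowed pairs: 2 of 6.

2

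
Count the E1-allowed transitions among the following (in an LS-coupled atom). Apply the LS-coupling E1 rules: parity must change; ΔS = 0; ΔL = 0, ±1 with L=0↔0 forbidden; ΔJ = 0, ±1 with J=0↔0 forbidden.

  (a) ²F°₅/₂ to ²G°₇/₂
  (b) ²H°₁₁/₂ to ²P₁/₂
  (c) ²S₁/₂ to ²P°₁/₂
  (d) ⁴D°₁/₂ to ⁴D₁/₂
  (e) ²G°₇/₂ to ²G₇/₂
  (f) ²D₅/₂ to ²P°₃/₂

(a) forbidden (parity fails)
(b) forbidden (ΔL, ΔJ fail)
(c) allowed
(d) allowed
(e) allowed
(f) allowed
Total allowed: 4 of 6.

4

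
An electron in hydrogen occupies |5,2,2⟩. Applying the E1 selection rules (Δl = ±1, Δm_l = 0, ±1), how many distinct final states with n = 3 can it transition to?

1

E1 requires Δl = ±1, so l_f ∈ {1, 3}; with 0 ≤ l_f ≤ n_f−1 = 2, the allowed l_f values are {1}.
For l_f = 1: m_f ∈ {m_i−1, m_i, m_i+1} ∩ [−1, 1] = {1} → 1 state.
Total: 1.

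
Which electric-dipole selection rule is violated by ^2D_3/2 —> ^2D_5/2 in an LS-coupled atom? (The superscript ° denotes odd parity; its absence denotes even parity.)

parity

Initial level: S=1/2, L=2, J=3/2, parity even. Final level: S=1/2, L=2, J=5/2, parity even.
Parity must change: even → even — violated.
ΔS = 0: S: 1/2 → 1/2 — satisfied.
ΔL = 0, ±1 (not L=0↔0): L: 2 → 2, ΔL = +0 — satisfied.
ΔJ = 0, ±1 (not J=0↔0): J: 3/2 → 5/2, ΔJ = +1 — satisfied.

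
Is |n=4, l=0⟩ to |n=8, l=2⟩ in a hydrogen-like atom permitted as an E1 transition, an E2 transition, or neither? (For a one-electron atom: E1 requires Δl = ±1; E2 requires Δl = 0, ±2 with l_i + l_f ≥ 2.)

E2

Δl = 2 − 0 = +2; l_i + l_f = 2.
E1 (Δl = ±1): not satisfied.
E2 (Δl = 0,±2, l_i+l_f ≥ 2): satisfied.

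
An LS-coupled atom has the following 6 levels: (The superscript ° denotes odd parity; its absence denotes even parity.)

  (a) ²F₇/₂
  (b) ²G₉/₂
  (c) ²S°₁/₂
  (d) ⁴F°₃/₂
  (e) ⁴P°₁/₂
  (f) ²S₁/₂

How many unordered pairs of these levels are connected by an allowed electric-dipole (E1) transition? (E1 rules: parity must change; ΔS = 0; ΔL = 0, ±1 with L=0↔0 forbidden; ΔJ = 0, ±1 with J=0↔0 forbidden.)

0

(a)–(b): forbidden (parity).
(a)–(c): forbidden (ΔL, ΔJ).
(a)–(d): forbidden (ΔS, ΔJ).
(a)–(e): forbidden (ΔS, ΔL, ΔJ).
(a)–(f): forbidden (parity, ΔL, ΔJ).
(b)–(c): forbidden (ΔL, ΔJ).
(b)–(d): forbidden (ΔS, ΔJ).
(b)–(e): forbidden (ΔS, ΔL, ΔJ).
(b)–(f): forbidden (parity, ΔL, ΔJ).
(c)–(d): forbidden (parity, ΔS, ΔL).
(c)–(e): forbidden (parity, ΔS).
(c)–(f): forbidden (ΔL).
(d)–(e): forbidden (parity, ΔL).
(d)–(f): forbidden (ΔS, ΔL).
(e)–(f): forbidden (ΔS).
Allowed pairs: 0 of 15.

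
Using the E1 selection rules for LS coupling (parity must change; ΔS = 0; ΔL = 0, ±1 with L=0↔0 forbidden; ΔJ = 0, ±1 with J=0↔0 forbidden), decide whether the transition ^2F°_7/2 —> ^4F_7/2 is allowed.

forbidden

Parity must change: odd → even — ok.
ΔS = 0: S: 1/2 → 3/2 — fails.
ΔL = 0, ±1 (not L=0↔0): L: 3 → 3, ΔL = +0 — ok.
ΔJ = 0, ±1 (not J=0↔0): J: 7/2 → 7/2, ΔJ = +0 — ok.
Rule(s) violated: ΔS.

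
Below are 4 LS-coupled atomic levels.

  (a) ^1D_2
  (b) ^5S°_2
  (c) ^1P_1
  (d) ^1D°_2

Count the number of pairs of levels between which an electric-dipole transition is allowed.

2

(a)–(b): forbidden (ΔS, ΔL).
(a)–(c): forbidden (parity).
(a)–(d): allowed.
(b)–(c): forbidden (ΔS).
(b)–(d): forbidden (parity, ΔS, ΔL).
(c)–(d): allowed.
Allowed pairs: 2 of 6.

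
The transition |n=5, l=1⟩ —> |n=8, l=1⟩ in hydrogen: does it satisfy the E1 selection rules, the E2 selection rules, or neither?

Δl = 1 − 1 = +0; l_i + l_f = 2.
E1 (Δl = ±1): not satisfied.
E2 (Δl = 0,±2, l_i+l_f ≥ 2): satisfied.

E2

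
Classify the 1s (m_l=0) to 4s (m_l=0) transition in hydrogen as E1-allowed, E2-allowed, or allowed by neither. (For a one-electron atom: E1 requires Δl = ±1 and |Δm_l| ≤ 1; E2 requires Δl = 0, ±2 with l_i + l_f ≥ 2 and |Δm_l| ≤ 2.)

neither

Δl = 0 − 0 = +0; l_i + l_f = 0.
Δm_l = +0.
E1 (Δl = ±1, |Δm_l| ≤ 1): not satisfied.
E2 (Δl = 0,±2, l_i+l_f ≥ 2, |Δm_l| ≤ 2): not satisfied.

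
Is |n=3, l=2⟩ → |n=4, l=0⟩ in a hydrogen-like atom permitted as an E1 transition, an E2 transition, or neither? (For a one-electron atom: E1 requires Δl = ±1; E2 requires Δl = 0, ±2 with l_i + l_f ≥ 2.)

Δl = 0 − 2 = -2; l_i + l_f = 2.
E1 (Δl = ±1): not satisfied.
E2 (Δl = 0,±2, l_i+l_f ≥ 2): satisfied.

E2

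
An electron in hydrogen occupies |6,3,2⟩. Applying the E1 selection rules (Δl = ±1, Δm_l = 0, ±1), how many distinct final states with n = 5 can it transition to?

E1 requires Δl = ±1, so l_f ∈ {2, 4}; with 0 ≤ l_f ≤ n_f−1 = 4, the allowed l_f values are {2, 4}.
For l_f = 2: m_f ∈ {m_i−1, m_i, m_i+1} ∩ [−2, 2] = {1, 2} → 2 states.
For l_f = 4: m_f ∈ {m_i−1, m_i, m_i+1} ∩ [−4, 4] = {1, 2, 3} → 3 states.
Total: 5.

5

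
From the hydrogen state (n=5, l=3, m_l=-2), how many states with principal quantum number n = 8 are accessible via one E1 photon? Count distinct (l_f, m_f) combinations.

E1 requires Δl = ±1, so l_f ∈ {2, 4}; with 0 ≤ l_f ≤ n_f−1 = 7, the allowed l_f values are {2, 4}.
For l_f = 2: m_f ∈ {m_i−1, m_i, m_i+1} ∩ [−2, 2] = {-2, -1} → 2 states.
For l_f = 4: m_f ∈ {m_i−1, m_i, m_i+1} ∩ [−4, 4] = {-3, -2, -1} → 3 states.
Total: 5.

5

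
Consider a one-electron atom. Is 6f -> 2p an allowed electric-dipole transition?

Initial l = 3, final l = 1, so Δl = -2. E1 requires Δl = ±1: fails.
The transition is electric-dipole forbidden.

forbidden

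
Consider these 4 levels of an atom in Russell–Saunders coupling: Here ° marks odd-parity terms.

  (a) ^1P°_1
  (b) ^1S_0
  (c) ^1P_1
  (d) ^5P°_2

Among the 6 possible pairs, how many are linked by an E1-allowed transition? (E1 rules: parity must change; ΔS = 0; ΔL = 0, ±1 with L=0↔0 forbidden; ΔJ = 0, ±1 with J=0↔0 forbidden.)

(a)–(b): allowed.
(a)–(c): allowed.
(a)–(d): forbidden (parity, ΔS).
(b)–(c): forbidden (parity).
(b)–(d): forbidden (ΔS, ΔJ).
(c)–(d): forbidden (ΔS).
Allowed pairs: 2 of 6.

2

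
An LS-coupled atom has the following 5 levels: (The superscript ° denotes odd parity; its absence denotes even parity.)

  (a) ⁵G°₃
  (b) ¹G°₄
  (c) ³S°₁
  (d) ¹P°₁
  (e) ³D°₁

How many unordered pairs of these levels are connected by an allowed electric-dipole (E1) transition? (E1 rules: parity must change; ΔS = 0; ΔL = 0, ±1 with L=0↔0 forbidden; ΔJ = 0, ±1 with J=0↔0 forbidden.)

(a)–(b): forbidden (parity, ΔS).
(a)–(c): forbidden (parity, ΔS, ΔL, ΔJ).
(a)–(d): forbidden (parity, ΔS, ΔL, ΔJ).
(a)–(e): forbidden (parity, ΔS, ΔL, ΔJ).
(b)–(c): forbidden (parity, ΔS, ΔL, ΔJ).
(b)–(d): forbidden (parity, ΔL, ΔJ).
(b)–(e): forbidden (parity, ΔS, ΔL, ΔJ).
(c)–(d): forbidden (parity, ΔS).
(c)–(e): forbidden (parity, ΔL).
(d)–(e): forbidden (parity, ΔS).
Allowed pairs: 0 of 10.

0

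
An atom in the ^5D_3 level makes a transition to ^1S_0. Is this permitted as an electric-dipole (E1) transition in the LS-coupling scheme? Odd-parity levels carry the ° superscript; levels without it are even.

Reading off the term symbols: S 2→0, L 2→0, J 3→0, parity even→even.
Parity must change: even → even — violated.
ΔS = 0: S: 2 → 0 — violated.
ΔL = 0, ±1 (not L=0↔0): L: 2 → 0, ΔL = -2 — violated.
ΔJ = 0, ±1 (not J=0↔0): J: 3 → 0, ΔJ = -3 — violated.
Rule(s) violated: parity, ΔS, ΔL, ΔJ.

forbidden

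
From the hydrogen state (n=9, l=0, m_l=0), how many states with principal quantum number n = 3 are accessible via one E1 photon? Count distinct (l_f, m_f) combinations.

E1 requires Δl = ±1, so l_f ∈ {-1, 1}; with 0 ≤ l_f ≤ n_f−1 = 2, the allowed l_f values are {1}.
For l_f = 1: m_f ∈ {m_i−1, m_i, m_i+1} ∩ [−1, 1] = {-1, 0, 1} → 3 states.
Total: 3.

3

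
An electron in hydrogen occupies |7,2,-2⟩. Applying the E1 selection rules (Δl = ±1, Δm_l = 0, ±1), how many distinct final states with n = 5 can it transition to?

4

E1 requires Δl = ±1, so l_f ∈ {1, 3}; with 0 ≤ l_f ≤ n_f−1 = 4, the allowed l_f values are {1, 3}.
For l_f = 1: m_f ∈ {m_i−1, m_i, m_i+1} ∩ [−1, 1] = {-1} → 1 state.
For l_f = 3: m_f ∈ {m_i−1, m_i, m_i+1} ∩ [−3, 3] = {-3, -2, -1} → 3 states.
Total: 4.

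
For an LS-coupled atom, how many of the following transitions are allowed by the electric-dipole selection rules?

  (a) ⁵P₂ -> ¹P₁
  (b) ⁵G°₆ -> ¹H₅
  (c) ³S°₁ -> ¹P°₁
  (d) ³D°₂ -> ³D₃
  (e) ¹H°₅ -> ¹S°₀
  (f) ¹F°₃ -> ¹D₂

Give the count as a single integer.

(a) forbidden (parity, ΔS fail)
(b) forbidden (ΔS fails)
(c) forbidden (parity, ΔS fail)
(d) allowed
(e) forbidden (parity, ΔL, ΔJ fail)
(f) allowed
Total allowed: 2 of 6.

2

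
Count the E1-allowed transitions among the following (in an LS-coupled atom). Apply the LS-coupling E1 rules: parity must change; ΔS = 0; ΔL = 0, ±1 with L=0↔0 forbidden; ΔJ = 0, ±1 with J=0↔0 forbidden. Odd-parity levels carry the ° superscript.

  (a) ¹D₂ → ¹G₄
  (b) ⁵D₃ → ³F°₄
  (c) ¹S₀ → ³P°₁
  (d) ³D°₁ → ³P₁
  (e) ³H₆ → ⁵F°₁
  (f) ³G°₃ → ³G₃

(a) forbidden (parity, ΔL, ΔJ fail)
(b) forbidden (ΔS fails)
(c) forbidden (ΔS fails)
(d) allowed
(e) forbidden (ΔS, ΔL, ΔJ fail)
(f) allowed
Total allowed: 2 of 6.

2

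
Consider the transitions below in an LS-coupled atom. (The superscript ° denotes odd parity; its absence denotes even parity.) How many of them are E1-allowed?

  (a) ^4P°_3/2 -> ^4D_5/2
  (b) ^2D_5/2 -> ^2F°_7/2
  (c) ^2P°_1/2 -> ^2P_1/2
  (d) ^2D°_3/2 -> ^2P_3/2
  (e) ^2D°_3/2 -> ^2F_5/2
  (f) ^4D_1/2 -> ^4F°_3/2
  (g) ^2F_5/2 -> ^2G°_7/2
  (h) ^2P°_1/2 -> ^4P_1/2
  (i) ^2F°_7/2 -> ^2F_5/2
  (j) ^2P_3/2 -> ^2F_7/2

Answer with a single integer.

(a) allowed
(b) allowed
(c) allowed
(d) allowed
(e) allowed
(f) allowed
(g) allowed
(h) forbidden (ΔS fails)
(i) allowed
(j) forbidden (parity, ΔL, ΔJ fail)
Total allowed: 8 of 10.

8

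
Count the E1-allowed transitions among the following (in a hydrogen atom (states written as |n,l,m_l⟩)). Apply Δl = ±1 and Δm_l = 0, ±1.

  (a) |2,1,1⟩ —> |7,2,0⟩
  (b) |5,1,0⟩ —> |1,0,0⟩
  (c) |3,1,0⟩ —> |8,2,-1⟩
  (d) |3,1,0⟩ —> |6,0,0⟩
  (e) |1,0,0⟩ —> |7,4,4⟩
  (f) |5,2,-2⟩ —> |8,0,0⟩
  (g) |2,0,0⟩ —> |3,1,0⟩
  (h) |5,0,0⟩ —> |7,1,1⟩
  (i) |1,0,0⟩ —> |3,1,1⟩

7

(a) allowed
(b) allowed
(c) allowed
(d) allowed
(e) forbidden — Δl = +4 (E1 requires Δl = ±1); Δm_l = +4 (E1 requires Δm_l = 0, ±1)
(f) forbidden — Δl = -2 (E1 requires Δl = ±1); Δm_l = +2 (E1 requires Δm_l = 0, ±1)
(g) allowed
(h) allowed
(i) allowed
Total allowed: 7 of 9.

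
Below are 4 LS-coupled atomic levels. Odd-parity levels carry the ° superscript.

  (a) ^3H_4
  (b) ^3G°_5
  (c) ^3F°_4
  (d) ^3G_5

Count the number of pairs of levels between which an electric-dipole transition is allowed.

(a)–(b): allowed.
(a)–(c): forbidden (ΔL).
(a)–(d): forbidden (parity).
(b)–(c): forbidden (parity).
(b)–(d): allowed.
(c)–(d): allowed.
Allowed pairs: 3 of 6.

3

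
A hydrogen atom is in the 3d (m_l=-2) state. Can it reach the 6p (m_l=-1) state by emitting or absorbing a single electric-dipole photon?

l: 2 → 1 (Δl = -1). Δl = ±1 ✓.
m_l: -2 → -1 (Δm_l = +1). |Δm_l| ≤ 1 ✓.
All E1 selection rules are satisfied.

allowed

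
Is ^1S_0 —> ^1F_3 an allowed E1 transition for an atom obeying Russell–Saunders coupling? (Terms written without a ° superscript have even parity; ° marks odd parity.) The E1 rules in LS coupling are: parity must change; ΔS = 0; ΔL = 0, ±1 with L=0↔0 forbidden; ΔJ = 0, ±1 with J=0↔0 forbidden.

forbidden

Initial level: S=0, L=0, J=0, parity even. Final level: S=0, L=3, J=3, parity even.
Parity must change: even → even — fails.
ΔS = 0: S: 0 → 0 — ok.
ΔL = 0, ±1 (not L=0↔0): L: 0 → 3, ΔL = +3 — fails.
ΔJ = 0, ±1 (not J=0↔0): J: 0 → 3, ΔJ = +3 — fails.
Rule(s) violated: parity, ΔL, ΔJ.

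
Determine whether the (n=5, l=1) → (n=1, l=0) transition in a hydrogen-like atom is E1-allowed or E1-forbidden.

Δl = 0 − 1 = -1; the E1 rule Δl = ±1 is satisfied.
All E1 selection rules are satisfied.

allowed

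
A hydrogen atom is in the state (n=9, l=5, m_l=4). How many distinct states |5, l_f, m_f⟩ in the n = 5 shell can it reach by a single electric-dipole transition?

E1 requires Δl = ±1, so l_f ∈ {4, 6}; with 0 ≤ l_f ≤ n_f−1 = 4, the allowed l_f values are {4}.
For l_f = 4: m_f ∈ {m_i−1, m_i, m_i+1} ∩ [−4, 4] = {3, 4} → 2 states.
Total: 2.

2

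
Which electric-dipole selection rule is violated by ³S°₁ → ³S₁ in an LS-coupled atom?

the L=0 ↔ L=0 exclusion

ΔJ = 0, ±1 (not J=0↔0): J: 1 → 1, ΔJ = +0 — satisfied.
ΔL = 0, ±1 (not L=0↔0): L: 0 → 0, ΔL = +0 — violated.
ΔS = 0: S: 1 → 1 — satisfied.
Parity must change: odd → even — satisfied.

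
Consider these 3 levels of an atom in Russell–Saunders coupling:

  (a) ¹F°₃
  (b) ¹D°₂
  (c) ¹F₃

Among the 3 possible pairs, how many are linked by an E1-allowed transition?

2

(a)–(b): forbidden (parity).
(a)–(c): allowed.
(b)–(c): allowed.
Allowed pairs: 2 of 3.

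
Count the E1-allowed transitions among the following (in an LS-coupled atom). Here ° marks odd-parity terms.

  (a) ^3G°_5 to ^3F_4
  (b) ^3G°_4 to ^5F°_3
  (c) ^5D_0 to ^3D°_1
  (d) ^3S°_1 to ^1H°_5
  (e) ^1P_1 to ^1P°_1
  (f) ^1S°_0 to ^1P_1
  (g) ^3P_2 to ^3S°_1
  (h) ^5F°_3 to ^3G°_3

(a) allowed
(b) forbidden (parity, ΔS fail)
(c) forbidden (ΔS fails)
(d) forbidden (parity, ΔS, ΔL, ΔJ fail)
(e) allowed
(f) allowed
(g) allowed
(h) forbidden (parity, ΔS fail)
Total allowed: 4 of 8.

4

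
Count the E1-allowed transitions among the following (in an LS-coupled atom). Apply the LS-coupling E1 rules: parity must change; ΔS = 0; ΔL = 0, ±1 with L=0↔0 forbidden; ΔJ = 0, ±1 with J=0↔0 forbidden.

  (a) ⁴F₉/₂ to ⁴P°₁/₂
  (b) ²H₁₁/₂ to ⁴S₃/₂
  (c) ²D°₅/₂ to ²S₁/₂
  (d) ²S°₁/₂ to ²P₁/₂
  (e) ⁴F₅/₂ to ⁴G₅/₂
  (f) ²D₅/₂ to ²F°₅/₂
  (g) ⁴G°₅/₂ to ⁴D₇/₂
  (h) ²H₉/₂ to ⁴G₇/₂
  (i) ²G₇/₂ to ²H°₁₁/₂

2

(a) forbidden (ΔL, ΔJ fail)
(b) forbidden (parity, ΔS, ΔL, ΔJ fail)
(c) forbidden (ΔL, ΔJ fail)
(d) allowed
(e) forbidden (parity fails)
(f) allowed
(g) forbidden (ΔL fails)
(h) forbidden (parity, ΔS fail)
(i) forbidden (ΔJ fails)
Total allowed: 2 of 9.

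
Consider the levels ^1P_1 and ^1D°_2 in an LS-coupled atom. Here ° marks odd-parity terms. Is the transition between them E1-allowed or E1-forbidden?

allowed

Initial level: S=0, L=1, J=1, parity even. Final level: S=0, L=2, J=2, parity odd.
ΔJ = 0, ±1 (not J=0↔0): J: 1 → 2, ΔJ = +1 — satisfied.
ΔL = 0, ±1 (not L=0↔0): L: 1 → 2, ΔL = +1 — satisfied.
Parity must change: even → odd — satisfied.
ΔS = 0: S: 0 → 0 — satisfied.
All four E1 rules are satisfied.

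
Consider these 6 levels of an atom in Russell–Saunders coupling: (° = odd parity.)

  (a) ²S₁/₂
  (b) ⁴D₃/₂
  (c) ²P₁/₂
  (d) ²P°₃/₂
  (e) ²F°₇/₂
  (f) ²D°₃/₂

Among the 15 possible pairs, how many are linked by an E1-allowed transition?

3

(a)–(b): forbidden (parity, ΔS, ΔL).
(a)–(c): forbidden (parity).
(a)–(d): allowed.
(a)–(e): forbidden (ΔL, ΔJ).
(a)–(f): forbidden (ΔL).
(b)–(c): forbidden (parity, ΔS).
(b)–(d): forbidden (ΔS).
(b)–(e): forbidden (ΔS, ΔJ).
(b)–(f): forbidden (ΔS).
(c)–(d): allowed.
(c)–(e): forbidden (ΔL, ΔJ).
(c)–(f): allowed.
(d)–(e): forbidden (parity, ΔL, ΔJ).
(d)–(f): forbidden (parity).
(e)–(f): forbidden (parity, ΔJ).
Allowed pairs: 3 of 15.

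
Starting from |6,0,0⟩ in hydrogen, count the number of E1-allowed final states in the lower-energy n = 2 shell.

3

E1 requires Δl = ±1, so l_f ∈ {-1, 1}; with 0 ≤ l_f ≤ n_f−1 = 1, the allowed l_f values are {1}.
For l_f = 1: m_f ∈ {m_i−1, m_i, m_i+1} ∩ [−1, 1] = {-1, 0, 1} → 3 states.
Total: 3.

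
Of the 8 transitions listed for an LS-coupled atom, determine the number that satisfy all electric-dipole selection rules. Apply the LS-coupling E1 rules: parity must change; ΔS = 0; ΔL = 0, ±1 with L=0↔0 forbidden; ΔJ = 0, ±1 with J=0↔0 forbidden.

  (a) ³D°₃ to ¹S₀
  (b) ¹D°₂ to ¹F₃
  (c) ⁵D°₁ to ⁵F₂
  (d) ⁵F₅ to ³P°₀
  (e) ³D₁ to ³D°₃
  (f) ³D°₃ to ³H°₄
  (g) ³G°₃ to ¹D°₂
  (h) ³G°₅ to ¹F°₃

(a) forbidden (ΔS, ΔL, ΔJ fail)
(b) allowed
(c) allowed
(d) forbidden (ΔS, ΔL, ΔJ fail)
(e) forbidden (ΔJ fails)
(f) forbidden (parity, ΔL fail)
(g) forbidden (parity, ΔS, ΔL fail)
(h) forbidden (parity, ΔS, ΔJ fail)
Total allowed: 2 of 8.

2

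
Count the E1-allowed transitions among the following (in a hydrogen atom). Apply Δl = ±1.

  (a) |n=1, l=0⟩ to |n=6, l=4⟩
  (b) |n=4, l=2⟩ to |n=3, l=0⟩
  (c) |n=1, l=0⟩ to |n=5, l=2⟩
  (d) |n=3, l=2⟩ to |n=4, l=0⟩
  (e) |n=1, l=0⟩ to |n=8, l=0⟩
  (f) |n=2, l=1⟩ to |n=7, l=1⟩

0

(a) forbidden — Δl = +4 (E1 requires Δl = ±1)
(b) forbidden — Δl = -2 (E1 requires Δl = ±1)
(c) forbidden — Δl = +2 (E1 requires Δl = ±1)
(d) forbidden — Δl = -2 (E1 requires Δl = ±1)
(e) forbidden — Δl = +0 (E1 requires Δl = ±1)
(f) forbidden — Δl = +0 (E1 requires Δl = ±1)
Total allowed: 0 of 6.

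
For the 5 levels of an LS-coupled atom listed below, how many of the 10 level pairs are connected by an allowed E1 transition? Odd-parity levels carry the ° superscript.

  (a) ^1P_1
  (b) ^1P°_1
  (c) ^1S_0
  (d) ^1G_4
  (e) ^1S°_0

(a)–(b): allowed.
(a)–(c): forbidden (parity).
(a)–(d): forbidden (parity, ΔL, ΔJ).
(a)–(e): allowed.
(b)–(c): allowed.
(b)–(d): forbidden (ΔL, ΔJ).
(b)–(e): forbidden (parity).
(c)–(d): forbidden (parity, ΔL, ΔJ).
(c)–(e): forbidden (ΔL, ΔJ).
(d)–(e): forbidden (ΔL, ΔJ).
Allowed pairs: 3 of 10.

3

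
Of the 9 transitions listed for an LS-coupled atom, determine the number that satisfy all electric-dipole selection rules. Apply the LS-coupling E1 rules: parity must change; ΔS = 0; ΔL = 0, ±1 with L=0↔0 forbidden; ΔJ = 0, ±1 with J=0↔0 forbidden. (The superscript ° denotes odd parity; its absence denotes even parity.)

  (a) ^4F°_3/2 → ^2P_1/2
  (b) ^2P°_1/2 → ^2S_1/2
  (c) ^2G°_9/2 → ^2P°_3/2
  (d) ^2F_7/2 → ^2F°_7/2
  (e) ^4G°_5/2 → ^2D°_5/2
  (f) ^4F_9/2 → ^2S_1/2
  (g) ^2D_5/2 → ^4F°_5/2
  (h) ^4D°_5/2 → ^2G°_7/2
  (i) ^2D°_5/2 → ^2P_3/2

(a) forbidden (ΔS, ΔL fail)
(b) allowed
(c) forbidden (parity, ΔL, ΔJ fail)
(d) allowed
(e) forbidden (parity, ΔS, ΔL fail)
(f) forbidden (parity, ΔS, ΔL, ΔJ fail)
(g) forbidden (ΔS fails)
(h) forbidden (parity, ΔS, ΔL fail)
(i) allowed
Total allowed: 3 of 9.

3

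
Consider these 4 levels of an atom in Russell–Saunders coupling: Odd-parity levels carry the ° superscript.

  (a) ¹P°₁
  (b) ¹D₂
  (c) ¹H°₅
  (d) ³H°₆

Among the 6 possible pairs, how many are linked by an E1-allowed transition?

1

(a)–(b): allowed.
(a)–(c): forbidden (parity, ΔL, ΔJ).
(a)–(d): forbidden (parity, ΔS, ΔL, ΔJ).
(b)–(c): forbidden (ΔL, ΔJ).
(b)–(d): forbidden (ΔS, ΔL, ΔJ).
(c)–(d): forbidden (parity, ΔS).
Allowed pairs: 1 of 6.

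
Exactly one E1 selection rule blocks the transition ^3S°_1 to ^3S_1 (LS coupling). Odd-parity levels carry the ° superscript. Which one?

Reading off the term symbols: S 1→1, L 0→0, J 1→1, parity odd→even.
ΔJ = 0, ±1 (not J=0↔0): J: 1 → 1, ΔJ = +0 — ok.
ΔS = 0: S: 1 → 1 — ok.
ΔL = 0, ±1 (not L=0↔0): L: 0 → 0, ΔL = +0 — fails.
Parity must change: odd → even — ok.

the L=0 ↔ L=0 exclusion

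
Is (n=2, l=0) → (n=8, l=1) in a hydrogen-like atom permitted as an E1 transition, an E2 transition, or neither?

Δl = 1 − 0 = +1; l_i + l_f = 1.
E1 (Δl = ±1): satisfied.
E2 (Δl = 0,±2, l_i+l_f ≥ 2): not satisfied.

E1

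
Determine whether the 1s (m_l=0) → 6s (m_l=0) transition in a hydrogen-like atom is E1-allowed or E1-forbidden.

Δl = 0 − 0 = +0; the E1 rule Δl = ±1 is fails.
Δm_l = 0 − (0) = +0. E1 requires Δm_l = 0, ±1: ok.
The transition is electric-dipole forbidden.

forbidden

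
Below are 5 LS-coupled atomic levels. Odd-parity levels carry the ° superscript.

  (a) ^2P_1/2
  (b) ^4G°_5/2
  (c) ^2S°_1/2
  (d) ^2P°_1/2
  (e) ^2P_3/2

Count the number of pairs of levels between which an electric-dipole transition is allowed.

(a)–(b): forbidden (ΔS, ΔL, ΔJ).
(a)–(c): allowed.
(a)–(d): allowed.
(a)–(e): forbidden (parity).
(b)–(c): forbidden (parity, ΔS, ΔL, ΔJ).
(b)–(d): forbidden (parity, ΔS, ΔL, ΔJ).
(b)–(e): forbidden (ΔS, ΔL).
(c)–(d): forbidden (parity).
(c)–(e): allowed.
(d)–(e): allowed.
Allowed pairs: 4 of 10.

4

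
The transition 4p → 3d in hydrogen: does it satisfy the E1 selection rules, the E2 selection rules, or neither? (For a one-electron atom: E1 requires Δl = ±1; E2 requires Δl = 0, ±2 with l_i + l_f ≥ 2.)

Δl = 2 − 1 = +1; l_i + l_f = 3.
E1 (Δl = ±1): satisfied.
E2 (Δl = 0,±2, l_i+l_f ≥ 2): not satisfied.

E1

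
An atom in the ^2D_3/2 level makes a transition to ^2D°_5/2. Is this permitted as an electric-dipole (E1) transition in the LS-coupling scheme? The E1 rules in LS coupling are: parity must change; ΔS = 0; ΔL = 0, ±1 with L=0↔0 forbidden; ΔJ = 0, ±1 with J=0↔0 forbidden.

allowed

Parity must change: even → odd — ok.
ΔS = 0: S: 1/2 → 1/2 — ok.
ΔL = 0, ±1 (not L=0↔0): L: 2 → 2, ΔL = +0 — ok.
ΔJ = 0, ±1 (not J=0↔0): J: 3/2 → 5/2, ΔJ = +1 — ok.
All four E1 rules are satisfied.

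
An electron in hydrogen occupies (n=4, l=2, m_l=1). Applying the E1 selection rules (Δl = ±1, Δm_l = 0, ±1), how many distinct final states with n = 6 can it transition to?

E1 requires Δl = ±1, so l_f ∈ {1, 3}; with 0 ≤ l_f ≤ n_f−1 = 5, the allowed l_f values are {1, 3}.
For l_f = 1: m_f ∈ {m_i−1, m_i, m_i+1} ∩ [−1, 1] = {0, 1} → 2 states.
For l_f = 3: m_f ∈ {m_i−1, m_i, m_i+1} ∩ [−3, 3] = {0, 1, 2} → 3 states.
Total: 5.

5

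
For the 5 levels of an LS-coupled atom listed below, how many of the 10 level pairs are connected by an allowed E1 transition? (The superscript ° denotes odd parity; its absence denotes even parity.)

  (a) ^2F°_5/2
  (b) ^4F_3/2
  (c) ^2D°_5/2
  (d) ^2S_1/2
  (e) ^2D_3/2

2

(a)–(b): forbidden (ΔS).
(a)–(c): forbidden (parity).
(a)–(d): forbidden (ΔL, ΔJ).
(a)–(e): allowed.
(b)–(c): forbidden (ΔS).
(b)–(d): forbidden (parity, ΔS, ΔL).
(b)–(e): forbidden (parity, ΔS).
(c)–(d): forbidden (ΔL, ΔJ).
(c)–(e): allowed.
(d)–(e): forbidden (parity, ΔL).
Allowed pairs: 2 of 10.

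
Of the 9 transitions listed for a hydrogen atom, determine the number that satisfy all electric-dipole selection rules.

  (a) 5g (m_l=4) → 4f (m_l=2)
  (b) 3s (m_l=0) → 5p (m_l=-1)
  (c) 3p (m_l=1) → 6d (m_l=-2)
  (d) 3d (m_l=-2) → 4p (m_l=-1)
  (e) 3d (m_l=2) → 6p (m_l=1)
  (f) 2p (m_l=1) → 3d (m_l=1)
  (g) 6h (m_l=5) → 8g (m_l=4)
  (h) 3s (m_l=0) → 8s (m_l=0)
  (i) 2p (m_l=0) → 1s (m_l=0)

6

(a) forbidden — Δm_l = -2 (E1 requires Δm_l = 0, ±1)
(b) allowed
(c) forbidden — Δm_l = -3 (E1 requires Δm_l = 0, ±1)
(d) allowed
(e) allowed
(f) allowed
(g) allowed
(h) forbidden — Δl = +0 (E1 requires Δl = ±1)
(i) allowed
Total allowed: 6 of 9.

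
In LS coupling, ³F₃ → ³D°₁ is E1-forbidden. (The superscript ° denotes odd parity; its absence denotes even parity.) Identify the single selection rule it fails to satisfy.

Parity must change: even → odd — ✓.
ΔS = 0: S: 1 → 1 — ✓.
ΔL = 0, ±1 (not L=0↔0): L: 3 → 2, ΔL = -1 — ✓.
ΔJ = 0, ±1 (not J=0↔0): J: 3 → 1, ΔJ = -2 — ✗.

the ΔJ = 0, ±1 rule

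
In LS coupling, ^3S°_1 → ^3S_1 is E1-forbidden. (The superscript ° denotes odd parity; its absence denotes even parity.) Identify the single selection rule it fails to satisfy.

Reading off the term symbols: S 1→1, L 0→0, J 1→1, parity odd→even.
Parity must change: odd → even — ✓.
ΔS = 0: S: 1 → 1 — ✓.
ΔL = 0, ±1 (not L=0↔0): L: 0 → 0, ΔL = +0 — ✗.
ΔJ = 0, ±1 (not J=0↔0): J: 1 → 1, ΔJ = +0 — ✓.

the L=0 ↔ L=0 exclusion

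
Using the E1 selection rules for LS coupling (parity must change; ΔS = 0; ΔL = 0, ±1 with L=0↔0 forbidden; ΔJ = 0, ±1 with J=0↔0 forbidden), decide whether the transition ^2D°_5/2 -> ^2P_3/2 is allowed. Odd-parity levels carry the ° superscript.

allowed

Reading off the term symbols: S 1/2→1/2, L 2→1, J 5/2→3/2, parity odd→even.
Parity must change: odd → even — satisfied.
ΔS = 0: S: 1/2 → 1/2 — satisfied.
ΔL = 0, ±1 (not L=0↔0): L: 2 → 1, ΔL = -1 — satisfied.
ΔJ = 0, ±1 (not J=0↔0): J: 5/2 → 3/2, ΔJ = -1 — satisfied.
All four E1 rules are satisfied.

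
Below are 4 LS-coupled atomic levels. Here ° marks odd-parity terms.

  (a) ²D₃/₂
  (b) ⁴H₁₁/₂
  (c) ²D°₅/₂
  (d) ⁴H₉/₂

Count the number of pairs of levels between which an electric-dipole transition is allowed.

(a)–(b): forbidden (parity, ΔS, ΔL, ΔJ).
(a)–(c): allowed.
(a)–(d): forbidden (parity, ΔS, ΔL, ΔJ).
(b)–(c): forbidden (ΔS, ΔL, ΔJ).
(b)–(d): forbidden (parity).
(c)–(d): forbidden (ΔS, ΔL, ΔJ).
Allowed pairs: 1 of 6.

1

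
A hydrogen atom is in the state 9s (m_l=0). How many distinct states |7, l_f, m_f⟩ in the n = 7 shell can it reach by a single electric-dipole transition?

E1 requires Δl = ±1, so l_f ∈ {-1, 1}; with 0 ≤ l_f ≤ n_f−1 = 6, the allowed l_f values are {1}.
For l_f = 1: m_f ∈ {m_i−1, m_i, m_i+1} ∩ [−1, 1] = {-1, 0, 1} → 3 states.
Total: 3.

3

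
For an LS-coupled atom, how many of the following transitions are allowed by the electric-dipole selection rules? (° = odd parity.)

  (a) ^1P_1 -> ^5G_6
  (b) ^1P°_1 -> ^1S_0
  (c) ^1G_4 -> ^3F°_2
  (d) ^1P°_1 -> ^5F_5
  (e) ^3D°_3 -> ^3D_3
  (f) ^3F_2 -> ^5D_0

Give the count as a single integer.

2

(a) forbidden (parity, ΔS, ΔL, ΔJ fail)
(b) allowed
(c) forbidden (ΔS, ΔJ fail)
(d) forbidden (ΔS, ΔL, ΔJ fail)
(e) allowed
(f) forbidden (parity, ΔS, ΔJ fail)
Total allowed: 2 of 6.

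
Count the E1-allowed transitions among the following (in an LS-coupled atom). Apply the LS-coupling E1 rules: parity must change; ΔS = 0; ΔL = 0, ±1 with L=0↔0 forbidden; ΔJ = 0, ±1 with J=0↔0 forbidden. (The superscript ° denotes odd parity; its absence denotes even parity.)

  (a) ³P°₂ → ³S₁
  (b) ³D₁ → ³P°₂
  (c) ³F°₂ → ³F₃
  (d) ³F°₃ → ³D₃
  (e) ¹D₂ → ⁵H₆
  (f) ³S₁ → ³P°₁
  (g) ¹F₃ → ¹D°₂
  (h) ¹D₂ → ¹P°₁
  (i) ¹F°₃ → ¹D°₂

(a) allowed
(b) allowed
(c) allowed
(d) allowed
(e) forbidden (parity, ΔS, ΔL, ΔJ fail)
(f) allowed
(g) allowed
(h) allowed
(i) forbidden (parity fails)
Total allowed: 7 of 9.

7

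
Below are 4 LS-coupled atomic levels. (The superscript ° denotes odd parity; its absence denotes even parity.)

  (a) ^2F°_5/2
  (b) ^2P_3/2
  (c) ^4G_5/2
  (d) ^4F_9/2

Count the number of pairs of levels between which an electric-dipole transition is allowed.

(a)–(b): forbidden (ΔL).
(a)–(c): forbidden (ΔS).
(a)–(d): forbidden (ΔS, ΔJ).
(b)–(c): forbidden (parity, ΔS, ΔL).
(b)–(d): forbidden (parity, ΔS, ΔL, ΔJ).
(c)–(d): forbidden (parity, ΔJ).
Allowed pairs: 0 of 6.

0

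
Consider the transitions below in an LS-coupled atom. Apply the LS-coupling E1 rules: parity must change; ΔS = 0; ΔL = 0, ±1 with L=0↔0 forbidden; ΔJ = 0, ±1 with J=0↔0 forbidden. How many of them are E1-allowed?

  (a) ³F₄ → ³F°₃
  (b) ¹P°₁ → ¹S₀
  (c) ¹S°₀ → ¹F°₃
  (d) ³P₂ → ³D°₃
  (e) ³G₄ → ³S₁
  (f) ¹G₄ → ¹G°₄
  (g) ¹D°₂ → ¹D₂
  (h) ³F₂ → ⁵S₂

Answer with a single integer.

(a) allowed
(b) allowed
(c) forbidden (parity, ΔL, ΔJ fail)
(d) allowed
(e) forbidden (parity, ΔL, ΔJ fail)
(f) allowed
(g) allowed
(h) forbidden (parity, ΔS, ΔL fail)
Total allowed: 5 of 8.

5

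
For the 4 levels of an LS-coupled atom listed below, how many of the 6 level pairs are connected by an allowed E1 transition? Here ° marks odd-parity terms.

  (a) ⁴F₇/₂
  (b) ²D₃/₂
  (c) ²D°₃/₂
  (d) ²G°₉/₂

(a)–(b): forbidden (parity, ΔS, ΔJ).
(a)–(c): forbidden (ΔS, ΔJ).
(a)–(d): forbidden (ΔS).
(b)–(c): allowed.
(b)–(d): forbidden (ΔL, ΔJ).
(c)–(d): forbidden (parity, ΔL, ΔJ).
Allowed pairs: 1 of 6.

1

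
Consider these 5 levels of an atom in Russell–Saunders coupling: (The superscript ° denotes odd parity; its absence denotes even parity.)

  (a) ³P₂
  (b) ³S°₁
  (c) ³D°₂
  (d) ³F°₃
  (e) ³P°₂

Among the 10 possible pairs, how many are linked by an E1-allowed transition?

3

(a)–(b): allowed.
(a)–(c): allowed.
(a)–(d): forbidden (ΔL).
(a)–(e): allowed.
(b)–(c): forbidden (parity, ΔL).
(b)–(d): forbidden (parity, ΔL, ΔJ).
(b)–(e): forbidden (parity).
(c)–(d): forbidden (parity).
(c)–(e): forbidden (parity).
(d)–(e): forbidden (parity, ΔL).
Allowed pairs: 3 of 10.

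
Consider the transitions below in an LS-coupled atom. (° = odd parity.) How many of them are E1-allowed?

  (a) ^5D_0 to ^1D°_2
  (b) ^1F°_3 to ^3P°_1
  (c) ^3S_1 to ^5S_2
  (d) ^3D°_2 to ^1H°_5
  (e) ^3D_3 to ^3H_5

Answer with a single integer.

0

(a) forbidden (ΔS, ΔJ fail)
(b) forbidden (parity, ΔS, ΔL, ΔJ fail)
(c) forbidden (parity, ΔS, ΔL fail)
(d) forbidden (parity, ΔS, ΔL, ΔJ fail)
(e) forbidden (parity, ΔL, ΔJ fail)
Total allowed: 0 of 5.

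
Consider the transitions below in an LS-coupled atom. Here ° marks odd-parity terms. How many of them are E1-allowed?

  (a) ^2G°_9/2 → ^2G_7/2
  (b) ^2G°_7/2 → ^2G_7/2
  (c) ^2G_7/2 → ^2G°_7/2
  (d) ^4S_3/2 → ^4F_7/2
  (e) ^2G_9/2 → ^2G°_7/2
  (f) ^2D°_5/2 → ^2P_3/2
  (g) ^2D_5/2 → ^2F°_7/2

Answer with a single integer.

(a) allowed
(b) allowed
(c) allowed
(d) forbidden (parity, ΔL, ΔJ fail)
(e) allowed
(f) allowed
(g) allowed
Total allowed: 6 of 7.

6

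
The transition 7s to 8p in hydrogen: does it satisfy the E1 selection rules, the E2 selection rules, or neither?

E1

Δl = 1 − 0 = +1; l_i + l_f = 1.
E1 (Δl = ±1): satisfied.
E2 (Δl = 0,±2, l_i+l_f ≥ 2): not satisfied.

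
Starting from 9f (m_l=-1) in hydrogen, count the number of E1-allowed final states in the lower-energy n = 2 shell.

E1 requires l_f ∈ {2, 4}, but neither lies in [0, 1], so no final state is reachable.
Total: 0.

0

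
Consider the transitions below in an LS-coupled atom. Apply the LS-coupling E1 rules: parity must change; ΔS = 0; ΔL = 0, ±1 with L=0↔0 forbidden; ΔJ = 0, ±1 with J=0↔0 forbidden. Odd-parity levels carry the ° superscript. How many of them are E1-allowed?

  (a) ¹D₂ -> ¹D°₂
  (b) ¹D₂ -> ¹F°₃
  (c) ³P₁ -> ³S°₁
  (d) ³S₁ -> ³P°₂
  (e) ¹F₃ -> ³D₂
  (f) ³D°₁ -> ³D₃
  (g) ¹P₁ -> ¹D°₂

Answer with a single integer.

(a) allowed
(b) allowed
(c) allowed
(d) allowed
(e) forbidden (parity, ΔS fail)
(f) forbidden (ΔJ fails)
(g) allowed
Total allowed: 5 of 7.

5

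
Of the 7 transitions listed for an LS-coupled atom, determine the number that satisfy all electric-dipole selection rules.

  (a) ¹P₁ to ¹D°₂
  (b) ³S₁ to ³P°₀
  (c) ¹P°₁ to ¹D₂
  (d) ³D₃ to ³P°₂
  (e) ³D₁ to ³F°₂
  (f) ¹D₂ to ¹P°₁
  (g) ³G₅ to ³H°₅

7

(a) allowed
(b) allowed
(c) allowed
(d) allowed
(e) allowed
(f) allowed
(g) allowed
Total allowed: 7 of 7.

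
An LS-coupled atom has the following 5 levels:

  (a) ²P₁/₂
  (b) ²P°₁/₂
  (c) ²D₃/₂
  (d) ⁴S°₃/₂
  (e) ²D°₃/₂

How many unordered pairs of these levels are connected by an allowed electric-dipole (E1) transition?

(a)–(b): allowed.
(a)–(c): forbidden (parity).
(a)–(d): forbidden (ΔS).
(a)–(e): allowed.
(b)–(c): allowed.
(b)–(d): forbidden (parity, ΔS).
(b)–(e): forbidden (parity).
(c)–(d): forbidden (ΔS, ΔL).
(c)–(e): allowed.
(d)–(e): forbidden (parity, ΔS, ΔL).
Allowed pairs: 4 of 10.

4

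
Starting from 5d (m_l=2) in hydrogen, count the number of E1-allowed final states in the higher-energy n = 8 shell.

4

E1 requires Δl = ±1, so l_f ∈ {1, 3}; with 0 ≤ l_f ≤ n_f−1 = 7, the allowed l_f values are {1, 3}.
For l_f = 1: m_f ∈ {m_i−1, m_i, m_i+1} ∩ [−1, 1] = {1} → 1 state.
For l_f = 3: m_f ∈ {m_i−1, m_i, m_i+1} ∩ [−3, 3] = {1, 2, 3} → 3 states.
Total: 4.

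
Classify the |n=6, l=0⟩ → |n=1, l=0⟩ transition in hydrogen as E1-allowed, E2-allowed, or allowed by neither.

neither

Δl = 0 − 0 = +0; l_i + l_f = 0.
E1 (Δl = ±1): not satisfied.
E2 (Δl = 0,±2, l_i+l_f ≥ 2): not satisfied.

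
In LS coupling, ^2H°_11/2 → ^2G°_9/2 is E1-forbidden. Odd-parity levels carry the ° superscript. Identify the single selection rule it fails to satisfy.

parity

Reading off the term symbols: S 1/2→1/2, L 5→4, J 11/2→9/2, parity odd→odd.
ΔJ = 0, ±1 (not J=0↔0): J: 11/2 → 9/2, ΔJ = -1 — ✓.
ΔL = 0, ±1 (not L=0↔0): L: 5 → 4, ΔL = -1 — ✓.
ΔS = 0: S: 1/2 → 1/2 — ✓.
Parity must change: odd → odd — ✗.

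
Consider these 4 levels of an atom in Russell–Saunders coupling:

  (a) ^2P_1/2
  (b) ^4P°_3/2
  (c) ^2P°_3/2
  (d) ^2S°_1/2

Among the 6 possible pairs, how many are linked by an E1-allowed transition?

2

(a)–(b): forbidden (ΔS).
(a)–(c): allowed.
(a)–(d): allowed.
(b)–(c): forbidden (parity, ΔS).
(b)–(d): forbidden (parity, ΔS).
(c)–(d): forbidden (parity).
Allowed pairs: 2 of 6.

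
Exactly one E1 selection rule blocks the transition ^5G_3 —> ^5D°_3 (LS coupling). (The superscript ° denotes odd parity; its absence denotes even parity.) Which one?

the ΔL = 0, ±1 rule

Parity must change: even → odd — ✓.
ΔS = 0: S: 2 → 2 — ✓.
ΔL = 0, ±1 (not L=0↔0): L: 4 → 2, ΔL = -2 — ✗.
ΔJ = 0, ±1 (not J=0↔0): J: 3 → 3, ΔJ = +0 — ✓.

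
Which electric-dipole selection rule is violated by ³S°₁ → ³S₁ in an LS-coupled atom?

Initial level: S=1, L=0, J=1, parity odd. Final level: S=1, L=0, J=1, parity even.
Parity must change: odd → even — passes.
ΔS = 0: S: 1 → 1 — passes.
ΔL = 0, ±1 (not L=0↔0): L: 0 → 0, ΔL = +0 — fails.
ΔJ = 0, ±1 (not J=0↔0): J: 1 → 1, ΔJ = +0 — passes.

the L=0 ↔ L=0 exclusion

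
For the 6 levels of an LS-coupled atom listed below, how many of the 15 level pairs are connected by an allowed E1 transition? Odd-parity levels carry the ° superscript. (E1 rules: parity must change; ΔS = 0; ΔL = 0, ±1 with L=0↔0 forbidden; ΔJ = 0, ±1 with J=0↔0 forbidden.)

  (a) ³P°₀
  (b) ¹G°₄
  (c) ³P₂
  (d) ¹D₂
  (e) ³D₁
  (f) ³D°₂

3

(a)–(b): forbidden (parity, ΔS, ΔL, ΔJ).
(a)–(c): forbidden (ΔJ).
(a)–(d): forbidden (ΔS, ΔJ).
(a)–(e): allowed.
(a)–(f): forbidden (parity, ΔJ).
(b)–(c): forbidden (ΔS, ΔL, ΔJ).
(b)–(d): forbidden (ΔL, ΔJ).
(b)–(e): forbidden (ΔS, ΔL, ΔJ).
(b)–(f): forbidden (parity, ΔS, ΔL, ΔJ).
(c)–(d): forbidden (parity, ΔS).
(c)–(e): forbidden (parity).
(c)–(f): allowed.
(d)–(e): forbidden (parity, ΔS).
(d)–(f): forbidden (ΔS).
(e)–(f): allowed.
Allowed pairs: 3 of 15.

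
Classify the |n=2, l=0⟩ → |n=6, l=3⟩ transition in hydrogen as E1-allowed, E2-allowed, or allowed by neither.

neither

Δl = 3 − 0 = +3; l_i + l_f = 3.
E1 (Δl = ±1): not satisfied.
E2 (Δl = 0,±2, l_i+l_f ≥ 2): not satisfied.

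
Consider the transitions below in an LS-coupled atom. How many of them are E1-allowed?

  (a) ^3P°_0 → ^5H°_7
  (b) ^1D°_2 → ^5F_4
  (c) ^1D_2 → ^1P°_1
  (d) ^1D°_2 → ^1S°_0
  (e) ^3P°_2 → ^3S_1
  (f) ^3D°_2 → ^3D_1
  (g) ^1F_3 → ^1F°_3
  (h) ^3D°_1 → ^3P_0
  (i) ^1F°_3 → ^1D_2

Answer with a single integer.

6

(a) forbidden (parity, ΔS, ΔL, ΔJ fail)
(b) forbidden (ΔS, ΔJ fail)
(c) allowed
(d) forbidden (parity, ΔL, ΔJ fail)
(e) allowed
(f) allowed
(g) allowed
(h) allowed
(i) allowed
Total allowed: 6 of 9.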